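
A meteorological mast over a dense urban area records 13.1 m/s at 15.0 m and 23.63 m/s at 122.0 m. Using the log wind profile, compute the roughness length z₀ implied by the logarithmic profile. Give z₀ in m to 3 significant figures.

Log law: V(z) ∝ ln(z/z₀). With r = V₁/V₂ = 13.1/23.63 = 0.55438,
r · ln(z₂/z₀) = ln(z₁/z₀) ⇒ ln z₀ = (ln z₁ − r·ln z₂)/(1 − r)
ln z₀ = (2.70805 − 0.55438×4.80402) / 0.44562 = 0.1005
z₀ = exp(0.1005) = 1.106 m

z₀ ≈ 1.11 m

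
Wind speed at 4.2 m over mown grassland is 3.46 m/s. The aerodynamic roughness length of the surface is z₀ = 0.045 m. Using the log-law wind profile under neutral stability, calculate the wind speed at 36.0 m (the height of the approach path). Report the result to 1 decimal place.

Log law: V(z) ∝ ln(z/z₀), so V₂/V₁ = ln(z₂/z₀) / ln(z₁/z₀).
ln(36.0/0.045) = 6.6846, ln(4.2/0.045) = 4.5362
V₂ = 3.46 × 6.6846/4.5362 = 3.46 × 1.4736 = 5.0987 m/s

5.1 m/s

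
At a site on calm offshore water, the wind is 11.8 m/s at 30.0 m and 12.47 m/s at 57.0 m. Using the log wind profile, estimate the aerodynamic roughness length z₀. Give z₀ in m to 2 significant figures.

z₀ ≈ 0.00037 m

Log law: V(z) ∝ ln(z/z₀). With r = V₁/V₂ = 11.8/12.47 = 0.94627,
r · ln(z₂/z₀) = ln(z₁/z₀) ⇒ ln z₀ = (ln z₁ − r·ln z₂)/(1 − r)
ln z₀ = (3.40120 − 0.94627×4.04305) / 0.05373 = -7.9031
z₀ = exp(-7.9031) = 0.0003696 m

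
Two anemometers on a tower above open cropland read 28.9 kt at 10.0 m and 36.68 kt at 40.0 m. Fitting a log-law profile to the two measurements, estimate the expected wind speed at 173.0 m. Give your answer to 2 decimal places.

44.90 kt

Log law: V ∝ ln(z/z₀). From the pair, with r = V₁/V₂ = 0.78790,
ln z₀ = (ln z₁ − r·ln z₂)/(1 − r) = (2.3026 − 0.78790×3.6889)/0.21210 = -2.8470 → z₀ = 0.05802 m
V₃ = V₁ · ln(z₃/z₀)/ln(z₁/z₀) = 28.9 × 8.0003/5.1496 = 44.8984 kt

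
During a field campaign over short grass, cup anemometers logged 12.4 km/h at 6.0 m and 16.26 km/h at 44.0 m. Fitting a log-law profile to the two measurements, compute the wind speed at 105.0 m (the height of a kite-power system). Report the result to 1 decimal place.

17.9 km/h

Log law: V ∝ ln(z/z₀). From the pair, with r = V₁/V₂ = 0.76261,
ln z₀ = (ln z₁ − r·ln z₂)/(1 − r) = (1.7918 − 0.76261×3.7842)/0.23739 = -4.6088 → z₀ = 0.009964 m
V₃ = V₁ · ln(z₃/z₀)/ln(z₁/z₀) = 12.4 × 9.2628/6.4006 = 17.9450 km/h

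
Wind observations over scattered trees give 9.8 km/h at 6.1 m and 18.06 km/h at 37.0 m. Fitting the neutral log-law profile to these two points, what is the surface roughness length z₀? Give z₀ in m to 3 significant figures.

Log law: V(z) ∝ ln(z/z₀). With r = V₁/V₂ = 9.8/18.06 = 0.54264,
r · ln(z₂/z₀) = ln(z₁/z₀) ⇒ ln z₀ = (ln z₁ − r·ln z₂)/(1 − r)
ln z₀ = (1.80829 − 0.54264×3.61092) / 0.45736 = -0.3304
z₀ = exp(-0.3304) = 0.7186 m

z₀ ≈ 0.719 m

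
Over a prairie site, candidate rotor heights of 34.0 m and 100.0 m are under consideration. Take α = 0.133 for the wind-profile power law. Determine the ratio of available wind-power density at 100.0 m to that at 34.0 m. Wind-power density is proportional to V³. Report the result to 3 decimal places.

Speed ratio: V_B/V_A = (z_B/z_A)^α = (100.0/34.0)^0.133 = (2.9412)^0.133 = 1.15429
Power-density ratio: P_B/P_A = (V_B/V_A)³ = (1.15429)³ = 1.53794

1.538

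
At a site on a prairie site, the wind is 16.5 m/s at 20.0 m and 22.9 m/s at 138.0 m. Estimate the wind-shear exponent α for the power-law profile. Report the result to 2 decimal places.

Power law: V₂/V₁ = (z₂/z₁)^α ⇒ α = ln(V₂/V₁) / ln(z₂/z₁)
α = ln(22.9/16.5) / ln(138.0/20.0) = ln(1.3879) / ln(6.9000)
  = 0.32778 / 1.93152 = 0.16970

α ≈ 0.17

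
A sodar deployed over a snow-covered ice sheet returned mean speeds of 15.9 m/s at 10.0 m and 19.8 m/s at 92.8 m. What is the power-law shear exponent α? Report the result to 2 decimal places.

Power law: V₂/V₁ = (z₂/z₁)^α ⇒ α = ln(V₂/V₁) / ln(z₂/z₁)
α = ln(19.8/15.9) / ln(92.8/10.0) = ln(1.2453) / ln(9.2800)
  = 0.21936 / 2.22786 = 0.09846

α ≈ 0.10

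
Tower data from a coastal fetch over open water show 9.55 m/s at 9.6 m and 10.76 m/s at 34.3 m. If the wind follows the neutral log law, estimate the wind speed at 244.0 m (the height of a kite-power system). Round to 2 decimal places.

12.62 m/s

Log law: V ∝ ln(z/z₀). From the pair, with r = V₁/V₂ = 0.88755,
ln z₀ = (ln z₁ − r·ln z₂)/(1 − r) = (2.2618 − 0.88755×3.5351)/0.11245 = -7.7885 → z₀ = 0.0004145 m
V₃ = V₁ · ln(z₃/z₀)/ln(z₁/z₀) = 9.55 × 13.2857/10.0502 = 12.6244 m/s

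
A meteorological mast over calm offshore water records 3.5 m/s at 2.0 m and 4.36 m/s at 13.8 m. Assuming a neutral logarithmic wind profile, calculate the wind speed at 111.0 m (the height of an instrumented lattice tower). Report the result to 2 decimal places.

Log law: V ∝ ln(z/z₀). From the pair, with r = V₁/V₂ = 0.80275,
ln z₀ = (ln z₁ − r·ln z₂)/(1 − r) = (0.6931 − 0.80275×2.6247)/0.19725 = -7.1677 → z₀ = 0.0007711 m
V₃ = V₁ · ln(z₃/z₀)/ln(z₁/z₀) = 3.5 × 11.8772/7.8608 = 5.2883 m/s

5.29 m/s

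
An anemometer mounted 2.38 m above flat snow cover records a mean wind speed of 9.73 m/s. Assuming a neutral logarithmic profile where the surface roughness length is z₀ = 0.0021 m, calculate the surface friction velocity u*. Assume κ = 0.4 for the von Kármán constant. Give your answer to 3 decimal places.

Log law: V(z) = (u*/κ) · ln(z/z₀) ⇒ u* = κ · V / ln(z/z₀)
u* = 0.4 × 9.73 / ln(2.38/0.0021) = 0.4 × 9.73 / 7.0329
   = 3.8920 / 7.0329 = 0.5534 m/s

u* ≈ 0.553 m/s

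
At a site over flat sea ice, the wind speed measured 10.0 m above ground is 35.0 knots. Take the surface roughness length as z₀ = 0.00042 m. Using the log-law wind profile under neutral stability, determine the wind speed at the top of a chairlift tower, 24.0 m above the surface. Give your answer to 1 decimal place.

38.0 knots

Log law: V(z) ∝ ln(z/z₀), so V₂/V₁ = ln(z₂/z₀) / ln(z₁/z₀).
ln(24.0/0.00042) = 10.9533, ln(10.0/0.00042) = 10.0778
V₂ = 35.0 × 10.9533/10.0778 = 35.0 × 1.0869 = 38.0405 knots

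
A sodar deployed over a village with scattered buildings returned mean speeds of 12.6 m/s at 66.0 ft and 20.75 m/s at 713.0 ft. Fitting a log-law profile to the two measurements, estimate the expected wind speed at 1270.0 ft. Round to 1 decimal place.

22.7 m/s

Log law: V ∝ ln(z/z₀). From the pair, with r = V₁/V₂ = 0.60723,
ln z₀ = (ln z₁ − r·ln z₂)/(1 − r) = (4.1897 − 0.60723×6.5695)/0.39277 = 0.5104 → z₀ = 1.666 ft
V₃ = V₁ · ln(z₃/z₀)/ln(z₁/z₀) = 12.6 × 6.6364/3.6792 = 22.7270 m/s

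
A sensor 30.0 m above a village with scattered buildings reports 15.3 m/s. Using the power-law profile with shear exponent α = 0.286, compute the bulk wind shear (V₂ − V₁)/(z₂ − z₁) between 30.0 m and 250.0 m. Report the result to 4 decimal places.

0.0580 m/s/m

Power law: V₂ = V₁ · (z₂/z₁)^α = 15.3 × (8.3333)^0.286 = 28.0573 m/s
ΔV/Δz = (28.0573 − 15.3)/(250.0 − 30.0) = 12.7573/220.0000 = 0.05799 m/s/m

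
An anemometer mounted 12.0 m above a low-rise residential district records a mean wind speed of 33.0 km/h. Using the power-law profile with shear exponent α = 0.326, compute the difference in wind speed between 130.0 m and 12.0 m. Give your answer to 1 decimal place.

38.8 km/h

Power law: V₂ = V₁ · (z₂/z₁)^α = 33.0 × (10.8333)^0.326 = 71.7540 km/h
ΔV = 71.7540 − 33.0 = 38.7540 km/h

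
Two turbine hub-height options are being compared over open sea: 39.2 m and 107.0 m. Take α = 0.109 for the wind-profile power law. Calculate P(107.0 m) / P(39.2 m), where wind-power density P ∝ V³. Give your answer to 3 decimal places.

1.389

Speed ratio: V_B/V_A = (z_B/z_A)^α = (107.0/39.2)^0.109 = (2.7296)^0.109 = 1.11567
Power-density ratio: P_B/P_A = (V_B/V_A)³ = (1.11567)³ = 1.38869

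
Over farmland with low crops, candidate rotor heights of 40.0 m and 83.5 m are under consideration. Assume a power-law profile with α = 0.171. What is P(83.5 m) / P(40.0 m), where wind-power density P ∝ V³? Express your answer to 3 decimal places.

1.459

Speed ratio: V_B/V_A = (z_B/z_A)^α = (83.5/40.0)^0.171 = (2.0875)^0.171 = 1.13411
Power-density ratio: P_B/P_A = (V_B/V_A)³ = (1.13411)³ = 1.45871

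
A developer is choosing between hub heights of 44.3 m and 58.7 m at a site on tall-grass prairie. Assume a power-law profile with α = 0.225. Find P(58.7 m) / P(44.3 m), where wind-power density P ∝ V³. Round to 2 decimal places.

Speed ratio: V_B/V_A = (z_B/z_A)^α = (58.7/44.3)^0.225 = (1.3251)^0.225 = 1.06538
Power-density ratio: P_B/P_A = (V_B/V_A)³ = (1.06538)³ = 1.20923

1.21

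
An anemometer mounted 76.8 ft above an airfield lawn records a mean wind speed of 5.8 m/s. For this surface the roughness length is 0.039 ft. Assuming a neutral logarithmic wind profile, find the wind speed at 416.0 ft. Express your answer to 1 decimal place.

Log law: V(z) ∝ ln(z/z₀), so V₂/V₁ = ln(z₂/z₀) / ln(z₁/z₀).
ln(416.0/0.039) = 9.2749, ln(76.8/0.039) = 7.5854
V₂ = 5.8 × 9.2749/7.5854 = 5.8 × 1.2227 = 7.0918 m/s

7.1 m/s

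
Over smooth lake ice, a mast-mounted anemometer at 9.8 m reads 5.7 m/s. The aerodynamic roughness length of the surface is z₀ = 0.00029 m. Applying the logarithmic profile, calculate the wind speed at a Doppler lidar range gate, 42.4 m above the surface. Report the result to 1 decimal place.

6.5 m/s

Log law: V(z) ∝ ln(z/z₀), so V₂/V₁ = ln(z₂/z₀) / ln(z₁/z₀).
ln(42.4/0.00029) = 11.8928, ln(9.8/0.00029) = 10.4280
V₂ = 5.7 × 11.8928/10.4280 = 5.7 × 1.1405 = 6.5006 m/s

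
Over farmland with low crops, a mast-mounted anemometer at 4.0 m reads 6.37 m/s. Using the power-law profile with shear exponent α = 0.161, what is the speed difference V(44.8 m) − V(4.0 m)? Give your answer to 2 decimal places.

3.03 m/s

Power law: V₂ = V₁ · (z₂/z₁)^α = 6.37 × (11.2000)^0.161 = 9.3986 m/s
ΔV = 9.3986 − 6.37 = 3.0286 m/s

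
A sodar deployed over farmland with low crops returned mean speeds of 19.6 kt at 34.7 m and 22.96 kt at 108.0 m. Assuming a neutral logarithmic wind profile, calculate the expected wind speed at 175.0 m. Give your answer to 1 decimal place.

Log law: V ∝ ln(z/z₀). From the pair, with r = V₁/V₂ = 0.85366,
ln z₀ = (ln z₁ − r·ln z₂)/(1 − r) = (3.5467 − 0.85366×4.6821)/0.14634 = -3.0764 → z₀ = 0.04613 m
V₃ = V₁ · ln(z₃/z₀)/ln(z₁/z₀) = 19.6 × 8.2412/6.6231 = 24.3883 kt

24.4 kt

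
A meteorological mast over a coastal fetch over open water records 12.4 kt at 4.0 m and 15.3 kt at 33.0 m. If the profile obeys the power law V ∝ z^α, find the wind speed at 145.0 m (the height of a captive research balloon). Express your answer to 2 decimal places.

17.73 kt

First find α: α = ln(V₂/V₁)/ln(z₂/z₁) = ln(15.3/12.4)/ln(33.0/4.0) = 0.21016/2.11021 = 0.0996
Extrapolate from 33.0 m to 145.0 m: V₃ = 15.3 × (145.0/33.0)^0.0996 = 15.3 × 1.1588 = 17.7302 kt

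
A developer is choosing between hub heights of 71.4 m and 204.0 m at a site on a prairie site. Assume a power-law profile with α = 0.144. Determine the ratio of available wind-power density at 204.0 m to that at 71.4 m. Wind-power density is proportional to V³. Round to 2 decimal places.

1.57

Speed ratio: V_B/V_A = (z_B/z_A)^α = (204.0/71.4)^0.144 = (2.8571)^0.144 = 1.16320
Power-density ratio: P_B/P_A = (V_B/V_A)³ = (1.16320)³ = 1.57385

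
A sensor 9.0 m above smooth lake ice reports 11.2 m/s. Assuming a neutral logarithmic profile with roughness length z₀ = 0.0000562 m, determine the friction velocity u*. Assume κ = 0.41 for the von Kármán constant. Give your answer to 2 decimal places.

Log law: V(z) = (u*/κ) · ln(z/z₀) ⇒ u* = κ · V / ln(z/z₀)
u* = 0.41 × 11.2 / ln(9.0/0.0000562) = 0.41 × 11.2 / 11.9838
   = 4.5920 / 11.9838 = 0.3832 m/s

u* ≈ 0.38 m/s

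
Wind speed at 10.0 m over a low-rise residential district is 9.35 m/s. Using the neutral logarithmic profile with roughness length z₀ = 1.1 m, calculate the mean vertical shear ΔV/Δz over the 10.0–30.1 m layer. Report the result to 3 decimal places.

0.232 m/s/m

Log law: V₂ = V₁ · ln(z₂/z₀)/ln(z₁/z₀) = 9.35 × 3.3092/2.2073 = 14.0178 m/s
ΔV/Δz = (14.0178 − 9.35)/(30.1 − 10.0) = 4.6678/20.1000 = 0.23223 m/s/m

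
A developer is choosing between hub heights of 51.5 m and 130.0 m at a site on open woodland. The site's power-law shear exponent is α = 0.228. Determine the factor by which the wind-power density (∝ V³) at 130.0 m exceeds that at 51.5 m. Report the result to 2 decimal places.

1.88

Speed ratio: V_B/V_A = (z_B/z_A)^α = (130.0/51.5)^0.228 = (2.5243)^0.228 = 1.23506
Power-density ratio: P_B/P_A = (V_B/V_A)³ = (1.23506)³ = 1.88391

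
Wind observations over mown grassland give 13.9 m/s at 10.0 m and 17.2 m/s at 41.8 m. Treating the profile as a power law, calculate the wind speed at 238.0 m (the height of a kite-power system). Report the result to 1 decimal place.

22.3 m/s

First find α: α = ln(V₂/V₁)/ln(z₂/z₁) = ln(17.2/13.9)/ln(41.8/10.0) = 0.21302/1.43031 = 0.1489
Extrapolate from 41.8 m to 238.0 m: V₃ = 17.2 × (238.0/41.8)^0.1489 = 17.2 × 1.2957 = 22.2860 m/s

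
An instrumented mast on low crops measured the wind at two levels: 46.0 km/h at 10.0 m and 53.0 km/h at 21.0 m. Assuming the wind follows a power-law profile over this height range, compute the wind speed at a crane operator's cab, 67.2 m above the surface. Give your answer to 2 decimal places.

66.18 km/h

First find α: α = ln(V₂/V₁)/ln(z₂/z₁) = ln(53.0/46.0)/ln(21.0/10.0) = 0.14165/0.74194 = 0.1909
Extrapolate from 21.0 m to 67.2 m: V₃ = 53.0 × (67.2/21.0)^0.1909 = 53.0 × 1.2487 = 66.1788 km/h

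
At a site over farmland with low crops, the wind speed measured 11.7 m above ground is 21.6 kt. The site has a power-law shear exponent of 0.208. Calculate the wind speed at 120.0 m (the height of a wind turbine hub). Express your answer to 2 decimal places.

Power-law profile: V₂ = V₁ · (z₂/z₁)^α
V₂ = 21.6 × (120.0/11.7)^0.208 = 21.6 × (10.2564)^0.208
    = 21.6 × 1.6229 = 35.0543 kt

35.05 kt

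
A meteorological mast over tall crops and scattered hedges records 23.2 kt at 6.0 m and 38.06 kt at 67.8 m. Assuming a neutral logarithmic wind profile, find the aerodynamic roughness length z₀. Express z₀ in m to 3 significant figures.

Log law: V(z) ∝ ln(z/z₀). With r = V₁/V₂ = 23.2/38.06 = 0.60956,
r · ln(z₂/z₀) = ln(z₁/z₀) ⇒ ln z₀ = (ln z₁ − r·ln z₂)/(1 − r)
ln z₀ = (1.79176 − 0.60956×4.21656) / 0.39044 = -1.9939
z₀ = exp(-1.9939) = 0.1362 m

z₀ ≈ 0.136 m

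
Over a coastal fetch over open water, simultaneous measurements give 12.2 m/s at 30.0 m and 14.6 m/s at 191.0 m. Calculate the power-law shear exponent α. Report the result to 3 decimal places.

Power law: V₂/V₁ = (z₂/z₁)^α ⇒ α = ln(V₂/V₁) / ln(z₂/z₁)
α = ln(14.6/12.2) / ln(191.0/30.0) = ln(1.1967) / ln(6.3667)
  = 0.17959 / 1.85108 = 0.09702

α ≈ 0.097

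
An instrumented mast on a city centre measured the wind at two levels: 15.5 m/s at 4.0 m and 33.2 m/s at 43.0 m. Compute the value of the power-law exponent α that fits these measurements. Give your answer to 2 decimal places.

Power law: V₂/V₁ = (z₂/z₁)^α ⇒ α = ln(V₂/V₁) / ln(z₂/z₁)
α = ln(33.2/15.5) / ln(43.0/4.0) = ln(2.1419) / ln(10.7500)
  = 0.76171 / 2.37491 = 0.32073

α ≈ 0.32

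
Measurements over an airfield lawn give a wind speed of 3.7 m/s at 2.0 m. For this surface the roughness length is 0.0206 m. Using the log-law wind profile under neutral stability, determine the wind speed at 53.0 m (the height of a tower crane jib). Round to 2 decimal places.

Log law: V(z) ∝ ln(z/z₀), so V₂/V₁ = ln(z₂/z₀) / ln(z₁/z₀).
ln(53.0/0.0206) = 7.8528, ln(2.0/0.0206) = 4.5756
V₂ = 3.7 × 7.8528/4.5756 = 3.7 × 1.7162 = 6.3500 m/s

6.35 m/s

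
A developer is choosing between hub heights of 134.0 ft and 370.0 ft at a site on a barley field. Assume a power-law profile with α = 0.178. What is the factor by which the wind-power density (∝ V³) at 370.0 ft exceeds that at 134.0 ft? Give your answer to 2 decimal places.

1.72

Speed ratio: V_B/V_A = (z_B/z_A)^α = (370.0/134.0)^0.178 = (2.7612)^0.178 = 1.19816
Power-density ratio: P_B/P_A = (V_B/V_A)³ = (1.19816)³ = 1.72007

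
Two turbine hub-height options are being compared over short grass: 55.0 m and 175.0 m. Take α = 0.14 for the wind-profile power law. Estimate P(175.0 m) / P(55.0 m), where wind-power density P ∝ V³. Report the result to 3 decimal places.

Speed ratio: V_B/V_A = (z_B/z_A)^α = (175.0/55.0)^0.14 = (3.1818)^0.14 = 1.17591
Power-density ratio: P_B/P_A = (V_B/V_A)³ = (1.17591)³ = 1.62601

1.626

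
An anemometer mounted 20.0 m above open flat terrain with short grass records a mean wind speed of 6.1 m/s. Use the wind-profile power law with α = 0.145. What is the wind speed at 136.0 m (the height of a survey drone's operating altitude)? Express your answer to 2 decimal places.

8.05 m/s

Power-law profile: V₂ = V₁ · (z₂/z₁)^α
V₂ = 6.1 × (136.0/20.0)^0.145 = 6.1 × (6.8000)^0.145
    = 6.1 × 1.3204 = 8.0546 m/s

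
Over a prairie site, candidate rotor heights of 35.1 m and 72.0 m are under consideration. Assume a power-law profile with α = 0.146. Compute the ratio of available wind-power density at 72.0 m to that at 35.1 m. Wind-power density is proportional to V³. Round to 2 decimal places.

1.37

Speed ratio: V_B/V_A = (z_B/z_A)^α = (72.0/35.1)^0.146 = (2.0513)^0.146 = 1.11059
Power-density ratio: P_B/P_A = (V_B/V_A)³ = (1.11059)³ = 1.36983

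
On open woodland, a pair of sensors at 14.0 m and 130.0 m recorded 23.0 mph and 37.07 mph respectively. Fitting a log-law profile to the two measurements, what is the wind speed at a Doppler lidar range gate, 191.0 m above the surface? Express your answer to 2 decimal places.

39.50 mph

Log law: V ∝ ln(z/z₀). From the pair, with r = V₁/V₂ = 0.62045,
ln z₀ = (ln z₁ − r·ln z₂)/(1 − r) = (2.6391 − 0.62045×4.8675)/0.37955 = -1.0038 → z₀ = 0.3665 m
V₃ = V₁ · ln(z₃/z₀)/ln(z₁/z₀) = 23.0 × 6.2561/3.6429 = 39.4991 mph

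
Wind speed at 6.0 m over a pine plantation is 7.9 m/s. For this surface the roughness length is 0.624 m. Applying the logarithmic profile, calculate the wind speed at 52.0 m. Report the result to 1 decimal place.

15.4 m/s

Log law: V(z) ∝ ln(z/z₀), so V₂/V₁ = ln(z₂/z₀) / ln(z₁/z₀).
ln(52.0/0.624) = 4.4228, ln(6.0/0.624) = 2.2634
V₂ = 7.9 × 4.4228/2.2634 = 7.9 × 1.9541 = 15.4374 m/s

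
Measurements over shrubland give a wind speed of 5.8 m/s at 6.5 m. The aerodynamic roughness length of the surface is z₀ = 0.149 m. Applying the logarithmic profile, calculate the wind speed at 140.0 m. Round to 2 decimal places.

Log law: V(z) ∝ ln(z/z₀), so V₂/V₁ = ln(z₂/z₀) / ln(z₁/z₀).
ln(140.0/0.149) = 6.8455, ln(6.5/0.149) = 3.7756
V₂ = 5.8 × 6.8455/3.7756 = 5.8 × 1.8131 = 10.5158 m/s

10.52 m/s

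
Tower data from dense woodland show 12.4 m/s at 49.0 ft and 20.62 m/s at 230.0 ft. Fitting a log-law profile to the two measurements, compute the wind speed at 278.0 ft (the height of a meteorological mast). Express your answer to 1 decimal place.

Log law: V ∝ ln(z/z₀). From the pair, with r = V₁/V₂ = 0.60136,
ln z₀ = (ln z₁ − r·ln z₂)/(1 − r) = (3.8918 − 0.60136×5.4381)/0.39864 = 1.5593 → z₀ = 4.755 ft
V₃ = V₁ · ln(z₃/z₀)/ln(z₁/z₀) = 12.4 × 4.0684/2.3326 = 21.6276 m/s

21.6 m/s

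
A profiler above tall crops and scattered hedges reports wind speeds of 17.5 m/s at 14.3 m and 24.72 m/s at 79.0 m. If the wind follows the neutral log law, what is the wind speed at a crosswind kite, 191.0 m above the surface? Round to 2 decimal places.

Log law: V ∝ ln(z/z₀). From the pair, with r = V₁/V₂ = 0.70793,
ln z₀ = (ln z₁ − r·ln z₂)/(1 − r) = (2.6603 − 0.70793×4.3694)/0.29207 = -1.4825 → z₀ = 0.2271 m
V₃ = V₁ · ln(z₃/z₀)/ln(z₁/z₀) = 17.5 × 6.7348/4.1428 = 28.4493 m/s

28.45 m/s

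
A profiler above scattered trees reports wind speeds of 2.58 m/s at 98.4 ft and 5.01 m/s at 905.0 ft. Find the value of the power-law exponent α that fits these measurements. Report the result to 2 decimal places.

α ≈ 0.30

Power law: V₂/V₁ = (z₂/z₁)^α ⇒ α = ln(V₂/V₁) / ln(z₂/z₁)
α = ln(5.01/2.58) / ln(905.0/98.4) = ln(1.9419) / ln(9.1972)
  = 0.66365 / 2.21889 = 0.29909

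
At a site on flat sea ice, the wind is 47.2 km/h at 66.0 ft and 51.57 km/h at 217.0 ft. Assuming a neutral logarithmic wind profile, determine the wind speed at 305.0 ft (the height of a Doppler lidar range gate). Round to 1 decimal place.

Log law: V ∝ ln(z/z₀). From the pair, with r = V₁/V₂ = 0.91526,
ln z₀ = (ln z₁ − r·ln z₂)/(1 − r) = (4.1897 − 0.91526×5.3799)/0.08474 = -8.6661 → z₀ = 0.0001723 ft
V₃ = V₁ · ln(z₃/z₀)/ln(z₁/z₀) = 47.2 × 14.3864/12.8557 = 52.8198 km/h

52.8 km/h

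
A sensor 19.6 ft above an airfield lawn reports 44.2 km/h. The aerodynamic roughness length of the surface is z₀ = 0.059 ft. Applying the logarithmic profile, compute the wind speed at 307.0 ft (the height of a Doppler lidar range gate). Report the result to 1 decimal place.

65.1 km/h

Log law: V(z) ∝ ln(z/z₀), so V₂/V₁ = ln(z₂/z₀) / ln(z₁/z₀).
ln(307.0/0.059) = 8.5571, ln(19.6/0.059) = 5.8057
V₂ = 44.2 × 8.5571/5.8057 = 44.2 × 1.4739 = 65.1462 km/h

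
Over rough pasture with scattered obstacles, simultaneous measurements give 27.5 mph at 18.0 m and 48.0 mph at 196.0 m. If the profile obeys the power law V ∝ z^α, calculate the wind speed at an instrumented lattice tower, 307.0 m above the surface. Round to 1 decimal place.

First find α: α = ln(V₂/V₁)/ln(z₂/z₁) = ln(48.0/27.5)/ln(196.0/18.0) = 0.55702/2.38774 = 0.2333
Extrapolate from 196.0 m to 307.0 m: V₃ = 48.0 × (307.0/196.0)^0.2333 = 48.0 × 1.1104 = 53.2971 mph

53.3 mph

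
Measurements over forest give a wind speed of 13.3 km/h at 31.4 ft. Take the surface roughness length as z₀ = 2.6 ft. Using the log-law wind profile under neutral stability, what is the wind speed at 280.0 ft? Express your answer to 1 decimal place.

Log law: V(z) ∝ ln(z/z₀), so V₂/V₁ = ln(z₂/z₀) / ln(z₁/z₀).
ln(280.0/2.6) = 4.6793, ln(31.4/2.6) = 2.4913
V₂ = 13.3 × 4.6793/2.4913 = 13.3 × 1.8783 = 24.9807 km/h

25.0 km/h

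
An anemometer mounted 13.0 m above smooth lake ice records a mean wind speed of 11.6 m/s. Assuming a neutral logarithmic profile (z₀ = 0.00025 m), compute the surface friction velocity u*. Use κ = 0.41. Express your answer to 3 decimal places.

u* ≈ 0.438 m/s

Log law: V(z) = (u*/κ) · ln(z/z₀) ⇒ u* = κ · V / ln(z/z₀)
u* = 0.41 × 11.6 / ln(13.0/0.00025) = 0.41 × 11.6 / 10.8590
   = 4.7560 / 10.8590 = 0.4380 m/s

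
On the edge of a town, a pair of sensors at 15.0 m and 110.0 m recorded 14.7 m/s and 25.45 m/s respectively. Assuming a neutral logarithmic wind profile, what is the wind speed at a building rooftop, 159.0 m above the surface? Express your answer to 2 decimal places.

27.44 m/s

Log law: V ∝ ln(z/z₀). From the pair, with r = V₁/V₂ = 0.57760,
ln z₀ = (ln z₁ − r·ln z₂)/(1 − r) = (2.7081 − 0.57760×4.7005)/0.42240 = -0.0165 → z₀ = 0.9837 m
V₃ = V₁ · ln(z₃/z₀)/ln(z₁/z₀) = 14.7 × 5.0854/2.7245 = 27.4378 m/s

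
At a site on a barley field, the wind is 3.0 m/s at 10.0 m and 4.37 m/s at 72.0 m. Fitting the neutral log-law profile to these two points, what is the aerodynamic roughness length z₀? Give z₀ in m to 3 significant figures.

z₀ ≈ 0.133 m

Log law: V(z) ∝ ln(z/z₀). With r = V₁/V₂ = 3.0/4.37 = 0.68650,
r · ln(z₂/z₀) = ln(z₁/z₀) ⇒ ln z₀ = (ln z₁ − r·ln z₂)/(1 − r)
ln z₀ = (2.30259 − 0.68650×4.27667) / 0.31350 = -2.0202
z₀ = exp(-2.0202) = 0.1326 m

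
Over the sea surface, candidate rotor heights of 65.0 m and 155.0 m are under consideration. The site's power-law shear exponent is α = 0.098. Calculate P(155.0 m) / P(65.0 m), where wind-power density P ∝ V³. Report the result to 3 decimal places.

1.291

Speed ratio: V_B/V_A = (z_B/z_A)^α = (155.0/65.0)^0.098 = (2.3846)^0.098 = 1.08890
Power-density ratio: P_B/P_A = (V_B/V_A)³ = (1.08890)³ = 1.29110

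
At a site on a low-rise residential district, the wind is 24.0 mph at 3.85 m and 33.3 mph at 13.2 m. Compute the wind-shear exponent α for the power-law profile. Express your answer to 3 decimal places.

α ≈ 0.266

Power law: V₂/V₁ = (z₂/z₁)^α ⇒ α = ln(V₂/V₁) / ln(z₂/z₁)
α = ln(33.3/24.0) / ln(13.2/3.85) = ln(1.3875) / ln(3.4286)
  = 0.32750 / 1.23214 = 0.26580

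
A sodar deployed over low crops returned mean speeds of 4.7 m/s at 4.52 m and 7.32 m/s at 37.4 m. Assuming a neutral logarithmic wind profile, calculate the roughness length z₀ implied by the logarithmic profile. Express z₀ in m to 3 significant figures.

Log law: V(z) ∝ ln(z/z₀). With r = V₁/V₂ = 4.7/7.32 = 0.64208,
r · ln(z₂/z₀) = ln(z₁/z₀) ⇒ ln z₀ = (ln z₁ − r·ln z₂)/(1 − r)
ln z₀ = (1.50851 − 0.64208×3.62167) / 0.35792 = -2.2823
z₀ = exp(-2.2823) = 0.1021 m

z₀ ≈ 0.102 m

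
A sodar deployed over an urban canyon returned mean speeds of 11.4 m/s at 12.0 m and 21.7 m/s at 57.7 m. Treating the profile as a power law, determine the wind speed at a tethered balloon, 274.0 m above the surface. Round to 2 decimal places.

41.10 m/s

First find α: α = ln(V₂/V₁)/ln(z₂/z₁) = ln(21.7/11.4)/ln(57.7/12.0) = 0.64370/1.57035 = 0.4099
Extrapolate from 57.7 m to 274.0 m: V₃ = 21.7 × (274.0/57.7)^0.4099 = 21.7 × 1.8938 = 41.0954 m/s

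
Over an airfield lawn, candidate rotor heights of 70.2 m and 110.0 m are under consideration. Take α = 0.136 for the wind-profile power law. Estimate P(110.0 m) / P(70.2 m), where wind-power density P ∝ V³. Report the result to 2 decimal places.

Speed ratio: V_B/V_A = (z_B/z_A)^α = (110.0/70.2)^0.136 = (1.5670)^0.136 = 1.06299
Power-density ratio: P_B/P_A = (V_B/V_A)³ = (1.06299)³ = 1.20111

1.20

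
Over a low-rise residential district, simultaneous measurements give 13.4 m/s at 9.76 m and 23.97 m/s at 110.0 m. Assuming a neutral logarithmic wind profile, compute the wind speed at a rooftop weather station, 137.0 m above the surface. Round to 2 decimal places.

24.93 m/s

Log law: V ∝ ln(z/z₀). From the pair, with r = V₁/V₂ = 0.55903,
ln z₀ = (ln z₁ − r·ln z₂)/(1 − r) = (2.2783 − 0.55903×4.7005)/0.44097 = -0.7924 → z₀ = 0.4528 m
V₃ = V₁ · ln(z₃/z₀)/ln(z₁/z₀) = 13.4 × 5.7124/3.0707 = 24.9279 m/s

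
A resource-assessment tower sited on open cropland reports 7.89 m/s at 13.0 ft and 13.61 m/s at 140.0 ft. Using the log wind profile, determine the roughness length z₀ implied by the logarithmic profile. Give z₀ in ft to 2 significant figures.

z₀ ≈ 0.49 ft

Log law: V(z) ∝ ln(z/z₀). With r = V₁/V₂ = 7.89/13.61 = 0.57972,
r · ln(z₂/z₀) = ln(z₁/z₀) ⇒ ln z₀ = (ln z₁ − r·ln z₂)/(1 − r)
ln z₀ = (2.56495 − 0.57972×4.94164) / 0.42028 = -0.7134
z₀ = exp(-0.7134) = 0.4900 ft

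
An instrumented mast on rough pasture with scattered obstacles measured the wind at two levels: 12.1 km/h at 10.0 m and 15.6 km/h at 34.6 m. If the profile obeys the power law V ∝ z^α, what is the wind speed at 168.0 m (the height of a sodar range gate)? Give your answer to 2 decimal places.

First find α: α = ln(V₂/V₁)/ln(z₂/z₁) = ln(15.6/12.1)/ln(34.6/10.0) = 0.25407/1.24127 = 0.2047
Extrapolate from 34.6 m to 168.0 m: V₃ = 15.6 × (168.0/34.6)^0.2047 = 15.6 × 1.3818 = 21.5568 km/h

21.56 km/h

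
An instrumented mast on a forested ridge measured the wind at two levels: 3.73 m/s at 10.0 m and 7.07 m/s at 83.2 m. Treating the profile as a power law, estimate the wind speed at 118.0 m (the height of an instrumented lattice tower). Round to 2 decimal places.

7.86 m/s

First find α: α = ln(V₂/V₁)/ln(z₂/z₁) = ln(7.07/3.73)/ln(83.2/10.0) = 0.63945/2.11866 = 0.3018
Extrapolate from 83.2 m to 118.0 m: V₃ = 7.07 × (118.0/83.2)^0.3018 = 7.07 × 1.1112 = 7.8564 m/s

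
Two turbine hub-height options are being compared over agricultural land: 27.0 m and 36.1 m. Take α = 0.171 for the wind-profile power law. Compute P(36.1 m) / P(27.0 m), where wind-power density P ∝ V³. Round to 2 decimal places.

Speed ratio: V_B/V_A = (z_B/z_A)^α = (36.1/27.0)^0.171 = (1.3370)^0.171 = 1.05092
Power-density ratio: P_B/P_A = (V_B/V_A)³ = (1.05092)³ = 1.16068

1.16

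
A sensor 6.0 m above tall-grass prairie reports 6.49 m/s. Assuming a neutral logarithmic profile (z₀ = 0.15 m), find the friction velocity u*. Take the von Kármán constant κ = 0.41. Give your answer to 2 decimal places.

Log law: V(z) = (u*/κ) · ln(z/z₀) ⇒ u* = κ · V / ln(z/z₀)
u* = 0.41 × 6.49 / ln(6.0/0.15) = 0.41 × 6.49 / 3.6889
   = 2.6609 / 3.6889 = 0.7213 m/s

u* ≈ 0.72 m/s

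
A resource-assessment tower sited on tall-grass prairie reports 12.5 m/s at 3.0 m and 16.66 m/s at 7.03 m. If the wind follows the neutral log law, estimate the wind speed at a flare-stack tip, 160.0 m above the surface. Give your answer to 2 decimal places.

Log law: V ∝ ln(z/z₀). From the pair, with r = V₁/V₂ = 0.75030,
ln z₀ = (ln z₁ − r·ln z₂)/(1 − r) = (1.0986 − 0.75030×1.9502)/0.24970 = -1.4602 → z₀ = 0.2322 m
V₃ = V₁ · ln(z₃/z₀)/ln(z₁/z₀) = 12.5 × 6.5354/2.5588 = 31.9258 m/s

31.93 m/s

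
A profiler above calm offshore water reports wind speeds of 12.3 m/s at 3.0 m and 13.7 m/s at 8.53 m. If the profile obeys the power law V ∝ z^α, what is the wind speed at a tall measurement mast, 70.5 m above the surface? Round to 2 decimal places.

17.03 m/s

First find α: α = ln(V₂/V₁)/ln(z₂/z₁) = ln(13.7/12.3)/ln(8.53/3.0) = 0.10780/1.04498 = 0.1032
Extrapolate from 8.53 m to 70.5 m: V₃ = 13.7 × (70.5/8.53)^0.1032 = 13.7 × 1.2434 = 17.0349 m/s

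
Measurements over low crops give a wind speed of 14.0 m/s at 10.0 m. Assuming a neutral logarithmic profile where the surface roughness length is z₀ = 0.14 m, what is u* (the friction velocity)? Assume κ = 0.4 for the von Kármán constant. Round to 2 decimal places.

Log law: V(z) = (u*/κ) · ln(z/z₀) ⇒ u* = κ · V / ln(z/z₀)
u* = 0.4 × 14.0 / ln(10.0/0.14) = 0.4 × 14.0 / 4.2687
   = 5.6000 / 4.2687 = 1.3119 m/s

u* ≈ 1.31 m/s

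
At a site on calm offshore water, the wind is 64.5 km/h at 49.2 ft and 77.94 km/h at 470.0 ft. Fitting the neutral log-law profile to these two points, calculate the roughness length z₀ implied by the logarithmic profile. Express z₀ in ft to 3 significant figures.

Log law: V(z) ∝ ln(z/z₀). With r = V₁/V₂ = 64.5/77.94 = 0.82756,
r · ln(z₂/z₀) = ln(z₁/z₀) ⇒ ln z₀ = (ln z₁ − r·ln z₂)/(1 − r)
ln z₀ = (3.89589 − 0.82756×6.15273) / 0.17244 = -6.9349
z₀ = exp(-6.9349) = 0.0009732 ft

z₀ ≈ 0.000973 ft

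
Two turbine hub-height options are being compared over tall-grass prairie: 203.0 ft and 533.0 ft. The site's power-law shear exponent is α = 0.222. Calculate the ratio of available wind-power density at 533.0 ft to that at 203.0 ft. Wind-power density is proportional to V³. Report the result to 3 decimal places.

Speed ratio: V_B/V_A = (z_B/z_A)^α = (533.0/203.0)^0.222 = (2.6256)^0.222 = 1.23899
Power-density ratio: P_B/P_A = (V_B/V_A)³ = (1.23899)³ = 1.90199

1.902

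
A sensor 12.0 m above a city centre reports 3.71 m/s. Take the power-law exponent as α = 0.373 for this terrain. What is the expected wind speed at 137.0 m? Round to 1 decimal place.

Power-law profile: V₂ = V₁ · (z₂/z₁)^α
V₂ = 3.71 × (137.0/12.0)^0.373 = 3.71 × (11.4167)^0.373
    = 3.71 × 2.4801 = 9.2010 m/s

9.2 m/s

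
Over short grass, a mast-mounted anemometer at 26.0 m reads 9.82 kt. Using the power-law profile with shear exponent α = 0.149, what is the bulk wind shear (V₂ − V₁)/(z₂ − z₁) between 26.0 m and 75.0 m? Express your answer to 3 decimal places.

Power law: V₂ = V₁ · (z₂/z₁)^α = 9.82 × (2.8846)^0.149 = 11.4991 kt
ΔV/Δz = (11.4991 − 9.82)/(75.0 − 26.0) = 1.6791/49.0000 = 0.03427 kt/m

0.034 kt/m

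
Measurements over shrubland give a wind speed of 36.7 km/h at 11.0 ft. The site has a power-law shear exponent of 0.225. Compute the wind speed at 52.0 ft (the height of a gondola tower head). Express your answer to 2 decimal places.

52.05 km/h

Power-law profile: V₂ = V₁ · (z₂/z₁)^α
V₂ = 36.7 × (52.0/11.0)^0.225 = 36.7 × (4.7273)^0.225
    = 36.7 × 1.4184 = 52.0539 km/h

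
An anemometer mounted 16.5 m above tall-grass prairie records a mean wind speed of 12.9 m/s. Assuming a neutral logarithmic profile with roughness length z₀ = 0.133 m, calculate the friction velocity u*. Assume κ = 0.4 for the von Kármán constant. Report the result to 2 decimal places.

u* ≈ 1.07 m/s

Log law: V(z) = (u*/κ) · ln(z/z₀) ⇒ u* = κ · V / ln(z/z₀)
u* = 0.4 × 12.9 / ln(16.5/0.133) = 0.4 × 12.9 / 4.8208
   = 5.1600 / 4.8208 = 1.0704 m/s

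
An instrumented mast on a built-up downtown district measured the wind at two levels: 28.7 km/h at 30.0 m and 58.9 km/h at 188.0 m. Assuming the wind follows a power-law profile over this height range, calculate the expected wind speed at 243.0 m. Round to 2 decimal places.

First find α: α = ln(V₂/V₁)/ln(z₂/z₁) = ln(58.9/28.7)/ln(188.0/30.0) = 0.71894/1.83524 = 0.3917
Extrapolate from 188.0 m to 243.0 m: V₃ = 58.9 × (243.0/188.0)^0.3917 = 58.9 × 1.1058 = 65.1290 km/h

65.13 km/h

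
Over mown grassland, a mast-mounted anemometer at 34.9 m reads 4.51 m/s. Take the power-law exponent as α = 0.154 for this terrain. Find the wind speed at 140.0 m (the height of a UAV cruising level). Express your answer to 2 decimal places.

Power-law profile: V₂ = V₁ · (z₂/z₁)^α
V₂ = 4.51 × (140.0/34.9)^0.154 = 4.51 × (4.0115)^0.154
    = 4.51 × 1.2385 = 5.5858 m/s

5.59 m/s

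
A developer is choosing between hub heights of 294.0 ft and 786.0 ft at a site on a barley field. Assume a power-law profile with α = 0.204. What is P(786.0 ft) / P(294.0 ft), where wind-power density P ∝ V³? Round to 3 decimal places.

1.825

Speed ratio: V_B/V_A = (z_B/z_A)^α = (786.0/294.0)^0.204 = (2.6735)^0.204 = 1.22215
Power-density ratio: P_B/P_A = (V_B/V_A)³ = (1.22215)³ = 1.82545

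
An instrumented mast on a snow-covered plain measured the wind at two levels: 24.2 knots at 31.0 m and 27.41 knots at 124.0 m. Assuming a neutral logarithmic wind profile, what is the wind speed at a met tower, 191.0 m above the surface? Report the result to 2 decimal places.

Log law: V ∝ ln(z/z₀). From the pair, with r = V₁/V₂ = 0.88289,
ln z₀ = (ln z₁ − r·ln z₂)/(1 − r) = (3.4340 − 0.88289×4.8203)/0.11711 = -7.0172 → z₀ = 0.0008963 m
V₃ = V₁ · ln(z₃/z₀)/ln(z₁/z₀) = 24.2 × 12.2695/10.4512 = 28.4103 knots

28.41 knots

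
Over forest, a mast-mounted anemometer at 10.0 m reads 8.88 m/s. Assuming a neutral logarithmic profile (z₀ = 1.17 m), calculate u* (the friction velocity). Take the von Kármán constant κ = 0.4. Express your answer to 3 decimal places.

Log law: V(z) = (u*/κ) · ln(z/z₀) ⇒ u* = κ · V / ln(z/z₀)
u* = 0.4 × 8.88 / ln(10.0/1.17) = 0.4 × 8.88 / 2.1456
   = 3.5520 / 2.1456 = 1.6555 m/s

u* ≈ 1.655 m/s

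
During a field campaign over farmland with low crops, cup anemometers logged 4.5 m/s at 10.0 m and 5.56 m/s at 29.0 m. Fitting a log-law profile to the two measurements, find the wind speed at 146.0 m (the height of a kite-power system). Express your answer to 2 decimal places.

7.17 m/s

Log law: V ∝ ln(z/z₀). From the pair, with r = V₁/V₂ = 0.80935,
ln z₀ = (ln z₁ − r·ln z₂)/(1 − r) = (2.3026 − 0.80935×3.3673)/0.19065 = -2.2174 → z₀ = 0.1089 m
V₃ = V₁ · ln(z₃/z₀)/ln(z₁/z₀) = 4.5 × 7.2010/4.5200 = 7.1692 m/s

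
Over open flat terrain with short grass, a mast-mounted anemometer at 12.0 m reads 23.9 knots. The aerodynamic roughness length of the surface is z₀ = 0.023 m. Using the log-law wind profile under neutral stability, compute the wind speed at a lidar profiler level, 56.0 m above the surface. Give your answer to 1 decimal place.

Log law: V(z) ∝ ln(z/z₀), so V₂/V₁ = ln(z₂/z₀) / ln(z₁/z₀).
ln(56.0/0.023) = 7.7976, ln(12.0/0.023) = 6.2572
V₂ = 23.9 × 7.7976/6.2572 = 23.9 × 1.2462 = 29.7839 knots

29.8 knots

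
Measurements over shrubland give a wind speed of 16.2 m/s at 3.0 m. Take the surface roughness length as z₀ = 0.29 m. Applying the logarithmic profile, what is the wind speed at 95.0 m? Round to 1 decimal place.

Log law: V(z) ∝ ln(z/z₀), so V₂/V₁ = ln(z₂/z₀) / ln(z₁/z₀).
ln(95.0/0.29) = 5.7918, ln(3.0/0.29) = 2.3365
V₂ = 16.2 × 5.7918/2.3365 = 16.2 × 2.4788 = 40.1570 m/s

40.2 m/s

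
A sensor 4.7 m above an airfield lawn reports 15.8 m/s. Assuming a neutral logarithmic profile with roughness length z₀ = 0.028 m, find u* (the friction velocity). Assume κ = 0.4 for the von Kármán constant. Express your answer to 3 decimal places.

u* ≈ 1.234 m/s

Log law: V(z) = (u*/κ) · ln(z/z₀) ⇒ u* = κ · V / ln(z/z₀)
u* = 0.4 × 15.8 / ln(4.7/0.028) = 0.4 × 15.8 / 5.1231
   = 6.3200 / 5.1231 = 1.2336 m/s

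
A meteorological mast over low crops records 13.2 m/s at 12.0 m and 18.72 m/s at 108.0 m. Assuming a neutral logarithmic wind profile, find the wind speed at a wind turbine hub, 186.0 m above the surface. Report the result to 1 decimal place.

20.1 m/s

Log law: V ∝ ln(z/z₀). From the pair, with r = V₁/V₂ = 0.70513,
ln z₀ = (ln z₁ − r·ln z₂)/(1 − r) = (2.4849 − 0.70513×4.6821)/0.29487 = -2.7693 → z₀ = 0.06270 m
V₃ = V₁ · ln(z₃/z₀)/ln(z₁/z₀) = 13.2 × 7.9951/5.2542 = 20.0857 m/s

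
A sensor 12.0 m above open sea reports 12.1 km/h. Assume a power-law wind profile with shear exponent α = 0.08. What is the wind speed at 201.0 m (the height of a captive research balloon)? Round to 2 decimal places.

15.16 km/h

Power-law profile: V₂ = V₁ · (z₂/z₁)^α
V₂ = 12.1 × (201.0/12.0)^0.08 = 12.1 × (16.7500)^0.08
    = 12.1 × 1.2529 = 15.1603 km/h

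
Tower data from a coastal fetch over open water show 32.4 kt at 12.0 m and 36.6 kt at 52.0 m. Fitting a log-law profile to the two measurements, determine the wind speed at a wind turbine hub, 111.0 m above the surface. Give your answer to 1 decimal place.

Log law: V ∝ ln(z/z₀). From the pair, with r = V₁/V₂ = 0.88525,
ln z₀ = (ln z₁ − r·ln z₂)/(1 − r) = (2.4849 − 0.88525×3.9512)/0.11475 = -8.8268 → z₀ = 0.0001467 m
V₃ = V₁ · ln(z₃/z₀)/ln(z₁/z₀) = 32.4 × 13.5364/11.3117 = 38.7719 kt

38.8 kt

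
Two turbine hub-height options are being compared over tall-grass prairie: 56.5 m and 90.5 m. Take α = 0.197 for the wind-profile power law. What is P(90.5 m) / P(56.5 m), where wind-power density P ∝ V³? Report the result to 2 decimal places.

Speed ratio: V_B/V_A = (z_B/z_A)^α = (90.5/56.5)^0.197 = (1.6018)^0.197 = 1.09725
Power-density ratio: P_B/P_A = (V_B/V_A)³ = (1.09725)³ = 1.32105

1.32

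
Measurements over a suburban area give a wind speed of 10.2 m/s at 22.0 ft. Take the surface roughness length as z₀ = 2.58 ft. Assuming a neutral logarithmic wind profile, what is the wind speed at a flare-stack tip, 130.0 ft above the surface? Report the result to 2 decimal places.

Log law: V(z) ∝ ln(z/z₀), so V₂/V₁ = ln(z₂/z₀) / ln(z₁/z₀).
ln(130.0/2.58) = 3.9197, ln(22.0/2.58) = 2.1433
V₂ = 10.2 × 3.9197/2.1433 = 10.2 × 1.8289 = 18.6545 m/s

18.65 m/s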